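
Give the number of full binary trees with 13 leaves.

Full binary trees with 13 leaves have 13−1 = 12 internal nodes, so there are C_12 of them.
C_12 = C_11 · 2(2·11+1)/(11+2) = 58786 · 46/13 = 208012.

208012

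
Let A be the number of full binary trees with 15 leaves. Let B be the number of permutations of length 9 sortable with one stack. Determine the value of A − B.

2669578

Full binary trees with 15 leaves have 15−1 = 14 internal nodes, so there are C_14 of them. So A = C_14 = 2674440.
By Knuth's characterisation, the stack-sortable permutations of length 9 are the 231-avoiders, numbering C_9. So B = C_9 = 4862.
A − B = 2674440 − 4862 = 2669578.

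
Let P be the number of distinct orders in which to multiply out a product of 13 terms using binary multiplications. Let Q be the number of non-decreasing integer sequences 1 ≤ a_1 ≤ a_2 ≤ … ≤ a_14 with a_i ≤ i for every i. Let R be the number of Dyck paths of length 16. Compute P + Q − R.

Parenthesizations of m factors correspond to full binary trees with m leaves, counted by C_{m−1}; m = 13 gives C_12. So P = C_12 = 208012.
Weakly increasing sequences with a_i ≤ i biject with Dyck paths of semilength 14, so there are C_14. So Q = C_14 = 2674440.
Dyck paths of semilength n (length 2n) are counted by C_n; here n = 8. So R = C_8 = 1430.
P + Q − R = 208012 + 2674440 − 1430 = 2881022.

2881022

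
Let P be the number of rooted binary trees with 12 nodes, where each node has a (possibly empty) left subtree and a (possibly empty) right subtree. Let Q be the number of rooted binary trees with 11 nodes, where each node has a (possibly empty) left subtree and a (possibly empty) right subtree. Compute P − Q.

Rooted binary trees with 12 nodes (each child slot possibly empty) number C_12. So P = C_12 = 208012.
There are C_n binary search tree shapes on n keys; with n = 11 that is C_11. So Q = C_11 = 58786.
P − Q = 208012 − 58786 = 149226.

149226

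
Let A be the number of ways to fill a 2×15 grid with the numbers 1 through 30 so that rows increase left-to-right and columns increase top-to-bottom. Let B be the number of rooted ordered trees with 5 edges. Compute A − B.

By the hook-length formula (or a Dyck-path bijection), SYT of shape 2×15 number C_15. So A = C_15 = 9694845.
A rooted plane tree with 5 edges has 6 nodes, and the count is C_5. So B = C_5 = 42.
A − B = 9694845 − 42 = 9694803.

9694803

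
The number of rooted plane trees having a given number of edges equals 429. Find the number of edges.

7

Rooted ordered trees with n edges are counted by C_n, and C_7 = 429.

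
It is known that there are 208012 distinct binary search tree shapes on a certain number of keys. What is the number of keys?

Binary search tree shapes on n keys are counted by C_n. Since C_12 = 208012, the index is 12.

12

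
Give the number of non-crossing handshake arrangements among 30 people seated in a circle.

With 30 = 2·15 people, non-crossing handshake pairings are non-crossing perfect matchings on a circle, counted by C_15.
C_15 = 9694845.

9694845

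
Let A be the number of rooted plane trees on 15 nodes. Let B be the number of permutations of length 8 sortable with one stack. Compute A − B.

2673010

A rooted plane tree on 15 nodes has 14 edges, and such trees are counted by C_14. So A = C_14 = 2674440.
Stack-sortable permutations are exactly the 231-avoiding ones, counted by C_n; here n = 8. So B = C_8 = 1430.
A − B = 2674440 − 1430 = 2673010.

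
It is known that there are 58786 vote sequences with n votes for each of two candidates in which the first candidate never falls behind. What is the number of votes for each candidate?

11

Such ballot sequences with n votes each are counted by C_n. The Catalan number equal to 58786 is C_11.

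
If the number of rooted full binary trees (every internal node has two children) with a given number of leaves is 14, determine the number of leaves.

5

Full binary trees with L leaves are counted by C_{L−1}, and C_4 = 14.
So the index is 4, and the number of leaves is 4 + 1 = 5.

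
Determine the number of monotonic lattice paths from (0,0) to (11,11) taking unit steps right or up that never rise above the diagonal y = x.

Monotone paths in an n×n grid that stay weakly below the diagonal are counted by C_n; here n = 11.
C_11 = C(22,11)/12 = 705432/12 = 58786.

58786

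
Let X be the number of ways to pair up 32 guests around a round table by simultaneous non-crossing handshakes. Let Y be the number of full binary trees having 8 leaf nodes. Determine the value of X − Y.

35357241

With 32 = 2·16 people, non-crossing handshake pairings are non-crossing perfect matchings on a circle, counted by C_16. So X = C_16 = 35357670.
Full binary trees with 8 leaves have 8−1 = 7 internal nodes, so there are C_7 of them. So Y = C_7 = 429.
X − Y = 35357670 − 429 = 35357241.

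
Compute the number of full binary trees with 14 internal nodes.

2674440

The number of full binary trees on 14 internal nodes is the Catalan number C_14.
C_14 = C(28,14)/15 = 40116600/15 = 2674440.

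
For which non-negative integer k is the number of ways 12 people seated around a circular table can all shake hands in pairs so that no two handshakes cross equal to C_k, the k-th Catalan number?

Non-crossing handshake pairings of 2n people are counted by C_n; 12 people gives n = 6.

6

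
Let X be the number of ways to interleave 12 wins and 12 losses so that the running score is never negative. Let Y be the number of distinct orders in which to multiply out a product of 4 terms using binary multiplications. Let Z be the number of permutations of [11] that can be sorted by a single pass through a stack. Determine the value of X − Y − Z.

149221

Ballot sequences with n votes each where one side never trails are Dyck words, counted by C_n; here n = 12. So X = C_12 = 208012.
Ways to associate a product of 4 factors correspond to binary trees on 4 leaves, so the count is C_3. So Y = C_3 = 5.
Stack-sortable permutations are exactly the 231-avoiding ones, counted by C_n; here n = 11. So Z = C_11 = 58786.
X − Y − Z = 208012 − 5 − 58786 = 149221.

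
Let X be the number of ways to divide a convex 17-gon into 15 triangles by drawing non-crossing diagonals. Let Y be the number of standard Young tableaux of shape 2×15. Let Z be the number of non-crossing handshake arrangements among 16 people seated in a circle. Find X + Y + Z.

19391120

A convex 17-gon is triangulated into 15 triangles, and the number of such triangulations is the Catalan number C_{17−2} = C_15. So X = C_15 = 9694845.
Standard Young tableaux of shape 2×n are counted by C_n; here n = 15. So Y = C_15 = 9694845.
Non-crossing handshake pairings of 2n people are counted by C_n; 16 people gives n = 8. So Z = C_8 = 1430.
X + Y + Z = 9694845 + 9694845 + 1430 = 19391120.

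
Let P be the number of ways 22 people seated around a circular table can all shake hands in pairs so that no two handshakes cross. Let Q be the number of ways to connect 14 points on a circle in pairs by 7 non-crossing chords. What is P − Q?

Non-crossing handshake pairings of 2n people are counted by C_n; 22 people gives n = 11. So P = C_11 = 58786.
Non-crossing perfect matchings of 2n points on a circle are counted by C_n; with 14 points, n = 7. So Q = C_7 = 429.
P − Q = 58786 − 429 = 58357.

58357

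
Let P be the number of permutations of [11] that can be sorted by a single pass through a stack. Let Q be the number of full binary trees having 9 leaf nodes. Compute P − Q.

By Knuth's characterisation, the stack-sortable permutations of length 11 are the 231-avoiders, numbering C_11. So P = C_11 = 58786.
Full binary trees with 9 leaves have 9−1 = 8 internal nodes, so there are C_8 of them. So Q = C_8 = 1430.
P − Q = 58786 − 1430 = 57356.

57356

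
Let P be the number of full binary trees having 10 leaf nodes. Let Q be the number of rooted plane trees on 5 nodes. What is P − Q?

4848

A full binary tree with L leaves has L−1 internal nodes and is counted by C_{L−1}; L = 10 gives C_9. So P = C_9 = 4862.
Rooted ordered (plane) trees on m nodes have m−1 edges and are counted by C_{m−1}; m = 5 gives C_4. So Q = C_4 = 14.
P − Q = 4862 − 14 = 4848.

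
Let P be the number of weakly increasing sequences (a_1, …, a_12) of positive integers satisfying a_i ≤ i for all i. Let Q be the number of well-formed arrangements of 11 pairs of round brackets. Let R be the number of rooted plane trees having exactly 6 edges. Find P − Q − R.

149094

Such sub-staircase sequences of length n are counted by C_n; here n = 12. So P = C_12 = 208012.
A balanced arrangement of 11 bracket pairs is a Dyck word of semilength 11, so the count is C_11. So Q = C_11 = 58786.
A rooted plane tree with 6 edges has 7 nodes, and the count is C_6. So R = C_6 = 132.
P − Q − R = 208012 − 58786 − 132 = 149094.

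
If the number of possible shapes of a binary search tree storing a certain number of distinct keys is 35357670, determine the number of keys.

Binary search tree shapes on n keys are counted by C_n. The Catalan number equal to 35357670 is C_16.

16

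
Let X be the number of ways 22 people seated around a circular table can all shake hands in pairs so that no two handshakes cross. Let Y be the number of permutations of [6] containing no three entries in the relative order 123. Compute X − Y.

58654

With 22 = 2·11 people, non-crossing handshake pairings are non-crossing perfect matchings on a circle, counted by C_11. So X = C_11 = 58786.
Permutations of [n] avoiding any single length-3 pattern are counted by C_n; here n = 6. So Y = C_6 = 132.
X − Y = 58786 − 132 = 58654.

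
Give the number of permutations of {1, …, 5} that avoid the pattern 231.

Permutations of [n] avoiding any single length-3 pattern are counted by C_n; here n = 5.
C_5 = C_4 · 2(2·4+1)/(4+2) = 14 · 18/6 = 42.

42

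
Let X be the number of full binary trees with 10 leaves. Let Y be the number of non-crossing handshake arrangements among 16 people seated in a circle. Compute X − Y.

3432

A full binary tree with L leaves has L−1 internal nodes and is counted by C_{L−1}; L = 10 gives C_9. So X = C_9 = 4862.
With 16 = 2·8 people, non-crossing handshake pairings are non-crossing perfect matchings on a circle, counted by C_8. So Y = C_8 = 1430.
X − Y = 4862 − 1430 = 3432.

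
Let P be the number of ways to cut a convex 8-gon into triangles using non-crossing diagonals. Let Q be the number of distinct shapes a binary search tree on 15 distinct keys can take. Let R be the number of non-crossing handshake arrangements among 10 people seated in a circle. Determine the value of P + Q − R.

Triangulations of a convex m-gon are counted by C_{m−2}; with m = 8 this is C_6. So P = C_6 = 132.
Binary trees (left/right distinguished) on n nodes are counted by C_n; here n = 15. So Q = C_15 = 9694845.
Non-crossing handshake pairings of 2n people are counted by C_n; 10 people gives n = 5. So R = C_5 = 42.
P + Q − R = 132 + 9694845 − 42 = 9694935.

9694935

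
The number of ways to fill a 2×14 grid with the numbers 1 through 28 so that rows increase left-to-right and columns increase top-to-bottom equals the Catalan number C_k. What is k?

14

By the hook-length formula (or a Dyck-path bijection), SYT of shape 2×14 number C_14.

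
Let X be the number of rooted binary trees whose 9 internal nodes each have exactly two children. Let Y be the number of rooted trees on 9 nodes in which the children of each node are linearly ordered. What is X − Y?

3432

The number of full binary trees on 9 internal nodes is the Catalan number C_9. So X = C_9 = 4862.
A rooted plane tree on 9 nodes has 8 edges, and such trees are counted by C_8. So Y = C_8 = 1430.
X − Y = 4862 − 1430 = 3432.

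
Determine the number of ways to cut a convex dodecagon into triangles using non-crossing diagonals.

Triangulations of a convex m-gon are counted by C_{m−2}; with m = 12 this is C_10.
C_10 = 16796.

16796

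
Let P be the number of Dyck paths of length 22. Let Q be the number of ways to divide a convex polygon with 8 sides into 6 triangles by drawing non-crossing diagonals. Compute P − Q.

A Dyck path with 11 up-steps and 11 down-steps has semilength 11, so there are C_11 of them. So P = C_11 = 58786.
A convex 8-gon is triangulated into 6 triangles, and the number of such triangulations is the Catalan number C_{8−2} = C_6. So Q = C_6 = 132.
P − Q = 58786 − 132 = 58654.

58654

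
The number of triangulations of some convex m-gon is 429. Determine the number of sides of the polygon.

Triangulations of a convex m-gon are counted by C_{m−2}. The Catalan number equal to 429 is C_7.
So m − 2 = 7, giving m = 9 sides.

9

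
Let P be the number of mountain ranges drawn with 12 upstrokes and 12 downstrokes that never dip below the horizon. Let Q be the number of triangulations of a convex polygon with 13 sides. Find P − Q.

149226

Paths of 12 up- and 12 down-steps that never dip below the axis are Dyck paths; their count is C_12. So P = C_12 = 208012.
A convex 13-gon is triangulated into 11 triangles, and the number of such triangulations is the Catalan number C_{13−2} = C_11. So Q = C_11 = 58786.
P − Q = 208012 − 58786 = 149226.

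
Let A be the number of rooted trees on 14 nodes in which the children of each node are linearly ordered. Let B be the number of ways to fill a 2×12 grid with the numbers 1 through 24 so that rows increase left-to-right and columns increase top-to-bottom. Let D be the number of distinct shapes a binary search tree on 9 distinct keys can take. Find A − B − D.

Rooted ordered (plane) trees on m nodes have m−1 edges and are counted by C_{m−1}; m = 14 gives C_13. So A = C_13 = 742900.
By the hook-length formula (or a Dyck-path bijection), SYT of shape 2×12 number C_12. So B = C_12 = 208012.
Binary trees (left/right distinguished) on n nodes are counted by C_n; here n = 9. So D = C_9 = 4862.
A − B − D = 742900 − 208012 − 4862 = 530026.

530026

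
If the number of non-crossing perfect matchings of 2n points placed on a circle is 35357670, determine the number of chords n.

Non-crossing pairings of 2n points on a circle are counted by C_n, and C_16 = 35357670.

16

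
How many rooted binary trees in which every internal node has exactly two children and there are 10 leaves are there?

Full binary trees with 10 leaves have 10−1 = 9 internal nodes, so there are C_9 of them.
C_9 = C_8 · 2(2·8+1)/(8+2) = 1430 · 34/10 = 4862.

4862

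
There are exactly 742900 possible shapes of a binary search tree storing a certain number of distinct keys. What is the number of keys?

13

Binary search tree shapes on n keys are counted by C_n. Since C_13 = 742900, the index is 13.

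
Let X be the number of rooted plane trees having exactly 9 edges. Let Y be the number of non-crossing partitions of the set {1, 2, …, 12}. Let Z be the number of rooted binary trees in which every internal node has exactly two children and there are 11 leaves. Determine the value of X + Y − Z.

Rooted ordered trees with n edges are counted by C_n; here n = 9. So X = C_9 = 4862.
Non-crossing partitions of an n-element set are counted by C_n; here n = 12. So Y = C_12 = 208012.
A full binary tree with L leaves has L−1 internal nodes and is counted by C_{L−1}; L = 11 gives C_10. So Z = C_10 = 16796.
X + Y − Z = 4862 + 208012 − 16796 = 196078.

196078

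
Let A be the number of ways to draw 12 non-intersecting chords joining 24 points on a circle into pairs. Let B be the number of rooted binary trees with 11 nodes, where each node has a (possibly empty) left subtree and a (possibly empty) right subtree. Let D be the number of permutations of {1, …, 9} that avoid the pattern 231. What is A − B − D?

144364

Pairing 24 circle points by 12 non-crossing chords gives C_12 matchings. So A = C_12 = 208012.
Binary trees (left/right distinguished) on n nodes are counted by C_n; here n = 11. So B = C_11 = 58786.
For any fixed pattern of length 3, the pattern-avoiding permutations of [9] number C_9. So D = C_9 = 4862.
A − B − D = 208012 − 58786 − 4862 = 144364.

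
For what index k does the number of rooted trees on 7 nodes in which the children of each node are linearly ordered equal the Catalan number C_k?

6

Rooted ordered (plane) trees on m nodes have m−1 edges and are counted by C_{m−1}; m = 7 gives C_6.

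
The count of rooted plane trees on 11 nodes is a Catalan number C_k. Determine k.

Rooted ordered (plane) trees on m nodes have m−1 edges and are counted by C_{m−1}; m = 11 gives C_10.

10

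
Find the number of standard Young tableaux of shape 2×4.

14

By the hook-length formula (or a Dyck-path bijection), SYT of shape 2×4 number C_4.
C_4 = C(8,4)/5 = 70/5 = 14.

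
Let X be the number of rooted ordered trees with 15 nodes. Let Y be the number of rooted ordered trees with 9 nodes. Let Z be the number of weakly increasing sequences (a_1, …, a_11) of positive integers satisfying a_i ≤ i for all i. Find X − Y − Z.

2614224

A rooted plane tree on 15 nodes has 14 edges, and such trees are counted by C_14. So X = C_14 = 2674440.
Rooted ordered (plane) trees on m nodes have m−1 edges and are counted by C_{m−1}; m = 9 gives C_8. So Y = C_8 = 1430.
Such sub-staircase sequences of length n are counted by C_n; here n = 11. So Z = C_11 = 58786.
X − Y − Z = 2674440 − 1430 − 58786 = 2614224.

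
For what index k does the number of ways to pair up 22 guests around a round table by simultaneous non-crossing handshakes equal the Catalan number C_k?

11

With 22 = 2·11 people, non-crossing handshake pairings are non-crossing perfect matchings on a circle, counted by C_11.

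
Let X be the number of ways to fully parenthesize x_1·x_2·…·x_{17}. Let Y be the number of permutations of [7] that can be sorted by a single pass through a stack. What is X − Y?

35357241

Ways to associate a product of 17 factors correspond to binary trees on 17 leaves, so the count is C_16. So X = C_16 = 35357670.
By Knuth's characterisation, the stack-sortable permutations of length 7 are the 231-avoiders, numbering C_7. So Y = C_7 = 429.
X − Y = 35357670 − 429 = 35357241.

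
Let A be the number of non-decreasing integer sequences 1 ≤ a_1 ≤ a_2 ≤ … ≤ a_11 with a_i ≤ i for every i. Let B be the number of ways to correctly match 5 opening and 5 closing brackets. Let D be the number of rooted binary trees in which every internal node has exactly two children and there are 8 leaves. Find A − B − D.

58315

Such sub-staircase sequences of length n are counted by C_n; here n = 11. So A = C_11 = 58786.
Balanced strings of n pairs of brackets are counted by C_n; here n = 5. So B = C_5 = 42.
A full binary tree with L leaves has L−1 internal nodes and is counted by C_{L−1}; L = 8 gives C_7. So D = C_7 = 429.
A − B − D = 58786 − 42 − 429 = 58315.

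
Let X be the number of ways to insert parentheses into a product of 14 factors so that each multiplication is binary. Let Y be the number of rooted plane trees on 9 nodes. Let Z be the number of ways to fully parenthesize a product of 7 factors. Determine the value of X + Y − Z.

Bracketing 14 factors into binary products is counted by C_{14−1} = C_13. So X = C_13 = 742900.
Rooted ordered (plane) trees on m nodes have m−1 edges and are counted by C_{m−1}; m = 9 gives C_8. So Y = C_8 = 1430.
Ways to associate a product of 7 factors correspond to binary trees on 7 leaves, so the count is C_6. So Z = C_6 = 132.
X + Y − Z = 742900 + 1430 − 132 = 744198.

744198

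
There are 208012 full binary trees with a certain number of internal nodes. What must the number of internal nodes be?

12

Full binary trees with n internal nodes are counted by C_n. The Catalan number equal to 208012 is C_12.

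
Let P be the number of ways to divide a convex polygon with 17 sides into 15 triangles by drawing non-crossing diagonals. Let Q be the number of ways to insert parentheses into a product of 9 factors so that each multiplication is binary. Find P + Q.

9696275

Triangulations of a convex m-gon are counted by C_{m−2}; with m = 17 this is C_15. So P = C_15 = 9694845.
Bracketing 9 factors into binary products is counted by C_{9−1} = C_8. So Q = C_8 = 1430.
P + Q = 9694845 + 1430 = 9696275.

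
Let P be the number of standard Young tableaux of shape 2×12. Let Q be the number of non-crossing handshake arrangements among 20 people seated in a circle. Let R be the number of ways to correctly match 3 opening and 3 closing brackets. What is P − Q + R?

By the hook-length formula (or a Dyck-path bijection), SYT of shape 2×12 number C_12. So P = C_12 = 208012.
With 20 = 2·10 people, non-crossing handshake pairings are non-crossing perfect matchings on a circle, counted by C_10. So Q = C_10 = 16796.
Balanced strings of n pairs of brackets are counted by C_n; here n = 3. So R = C_3 = 5.
P − Q + R = 208012 − 16796 + 5 = 191221.

191221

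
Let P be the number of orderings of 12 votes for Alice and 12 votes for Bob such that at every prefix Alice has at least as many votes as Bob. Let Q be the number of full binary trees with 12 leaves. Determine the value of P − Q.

149226

Ballot sequences with n votes each where one side never trails are Dyck words, counted by C_n; here n = 12. So P = C_12 = 208012.
Full binary trees with 12 leaves have 12−1 = 11 internal nodes, so there are C_11 of them. So Q = C_11 = 58786.
P − Q = 208012 − 58786 = 149226.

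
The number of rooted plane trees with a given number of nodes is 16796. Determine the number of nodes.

11

Rooted ordered trees on m nodes are counted by C_{m−1}; 16796 = C_10.
So the index is 10, and the number of nodes is 10 + 1 = 11.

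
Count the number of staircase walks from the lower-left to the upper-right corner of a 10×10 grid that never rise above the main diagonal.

16796

Sub-diagonal monotone paths from (0,0) to (10,10) biject with Dyck paths of semilength 10, giving C_10.
C_10 = C(20,10)/11 = 184756/11 = 16796.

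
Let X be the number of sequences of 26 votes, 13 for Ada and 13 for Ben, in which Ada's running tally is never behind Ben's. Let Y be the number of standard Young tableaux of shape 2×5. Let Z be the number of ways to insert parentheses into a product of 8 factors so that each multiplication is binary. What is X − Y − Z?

742429

Ballot sequences with n votes each where one side never trails are Dyck words, counted by C_n; here n = 13. So X = C_13 = 742900.
By the hook-length formula (or a Dyck-path bijection), SYT of shape 2×5 number C_5. So Y = C_5 = 42.
Ways to associate a product of 8 factors correspond to binary trees on 8 leaves, so the count is C_7. So Z = C_7 = 429.
X − Y − Z = 742900 − 42 − 429 = 742429.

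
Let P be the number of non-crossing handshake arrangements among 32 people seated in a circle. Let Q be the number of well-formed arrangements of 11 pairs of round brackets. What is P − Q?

Non-crossing handshake pairings of 2n people are counted by C_n; 32 people gives n = 16. So P = C_16 = 35357670.
Balanced strings of n pairs of brackets are counted by C_n; here n = 11. So Q = C_11 = 58786.
P − Q = 35357670 − 58786 = 35298884.

35298884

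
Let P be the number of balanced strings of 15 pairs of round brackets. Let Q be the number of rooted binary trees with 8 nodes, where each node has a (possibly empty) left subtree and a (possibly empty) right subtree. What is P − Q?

With 15 pairs the number of balanced bracket strings is the Catalan number C_15. So P = C_15 = 9694845.
There are C_n binary search tree shapes on n keys; with n = 8 that is C_8. So Q = C_8 = 1430.
P − Q = 9694845 − 1430 = 9693415.

9693415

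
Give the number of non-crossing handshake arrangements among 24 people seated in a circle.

208012

With 24 = 2·12 people, non-crossing handshake pairings are non-crossing perfect matchings on a circle, counted by C_12.
C_12 = C(24,12)/13 = 2704156/13 = 208012.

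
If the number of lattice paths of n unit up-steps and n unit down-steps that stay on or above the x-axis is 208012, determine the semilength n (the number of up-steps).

12

Dyck paths of semilength n are counted by C_n; 208012 = C_12.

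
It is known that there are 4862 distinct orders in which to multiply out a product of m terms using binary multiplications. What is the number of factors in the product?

10

Parenthesizations of m factors are counted by C_{m−1}. The Catalan number equal to 4862 is C_9.
So the index is 9, and the number of factors is 9 + 1 = 10.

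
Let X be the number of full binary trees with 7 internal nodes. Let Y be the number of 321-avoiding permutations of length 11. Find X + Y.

Full binary trees with n internal nodes are counted by C_n; here n = 7. So X = C_7 = 429.
For any fixed pattern of length 3, the pattern-avoiding permutations of [11] number C_11. So Y = C_11 = 58786.
X + Y = 429 + 58786 = 59215.

59215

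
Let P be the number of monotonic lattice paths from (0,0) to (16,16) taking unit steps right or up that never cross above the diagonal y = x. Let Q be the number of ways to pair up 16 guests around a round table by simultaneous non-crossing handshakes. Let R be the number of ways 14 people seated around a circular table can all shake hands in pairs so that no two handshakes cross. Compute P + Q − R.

35358671

Sub-diagonal monotone paths from (0,0) to (16,16) biject with Dyck paths of semilength 16, giving C_16. So P = C_16 = 35357670.
With 16 = 2·8 people, non-crossing handshake pairings are non-crossing perfect matchings on a circle, counted by C_8. So Q = C_8 = 1430.
With 14 = 2·7 people, non-crossing handshake pairings are non-crossing perfect matchings on a circle, counted by C_7. So R = C_7 = 429.
P + Q − R = 35357670 + 1430 − 429 = 35358671.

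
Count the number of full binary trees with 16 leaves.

9694845

Full binary trees with 16 leaves have 16−1 = 15 internal nodes, so there are C_15 of them.
C_15 = 9694845.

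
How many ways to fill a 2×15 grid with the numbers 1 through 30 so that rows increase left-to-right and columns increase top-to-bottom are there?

Standard Young tableaux of shape 2×n are counted by C_n; here n = 15.
C_15 = C(30,15)/16 = 155117520/16 = 9694845.

9694845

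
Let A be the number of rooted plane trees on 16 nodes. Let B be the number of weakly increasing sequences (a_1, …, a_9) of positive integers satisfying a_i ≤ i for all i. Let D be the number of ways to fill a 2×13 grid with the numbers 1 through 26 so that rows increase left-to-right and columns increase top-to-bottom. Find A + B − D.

A rooted plane tree on 16 nodes has 15 edges, and such trees are counted by C_15. So A = C_15 = 9694845.
Weakly increasing sequences with a_i ≤ i biject with Dyck paths of semilength 9, so there are C_9. So B = C_9 = 4862.
By the hook-length formula (or a Dyck-path bijection), SYT of shape 2×13 number C_13. So D = C_13 = 742900.
A + B − D = 9694845 + 4862 − 742900 = 8956807.

8956807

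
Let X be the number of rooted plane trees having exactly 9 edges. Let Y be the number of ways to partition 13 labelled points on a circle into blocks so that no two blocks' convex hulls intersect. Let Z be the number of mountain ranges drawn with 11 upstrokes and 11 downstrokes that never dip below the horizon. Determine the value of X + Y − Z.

688976

Rooted ordered trees with n edges are counted by C_n; here n = 9. So X = C_9 = 4862.
The non-crossing partitions of [13] form a lattice of size C_13. So Y = C_13 = 742900.
Paths of 11 up- and 11 down-steps that never dip below the axis are Dyck paths; their count is C_11. So Z = C_11 = 58786.
X + Y − Z = 4862 + 742900 − 58786 = 688976.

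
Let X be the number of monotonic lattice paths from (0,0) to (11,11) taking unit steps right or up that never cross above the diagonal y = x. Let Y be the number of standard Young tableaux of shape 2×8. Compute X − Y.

57356

Monotone paths in an n×n grid that stay weakly below the diagonal are counted by C_n; here n = 11. So X = C_11 = 58786.
By the hook-length formula (or a Dyck-path bijection), SYT of shape 2×8 number C_8. So Y = C_8 = 1430.
X − Y = 58786 − 1430 = 57356.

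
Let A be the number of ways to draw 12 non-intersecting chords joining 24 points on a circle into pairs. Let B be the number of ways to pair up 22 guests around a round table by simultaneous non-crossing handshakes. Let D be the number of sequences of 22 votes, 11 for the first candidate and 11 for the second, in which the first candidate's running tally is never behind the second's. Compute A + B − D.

Non-crossing perfect matchings of 2n points on a circle are counted by C_n; with 24 points, n = 12. So A = C_12 = 208012.
With 22 = 2·11 people, non-crossing handshake pairings are non-crossing perfect matchings on a circle, counted by C_11. So B = C_11 = 58786.
Ballot sequences with n votes each where one side never trails are Dyck words, counted by C_n; here n = 11. So D = C_11 = 58786.
A + B − D = 208012 + 58786 − 58786 = 208012.

208012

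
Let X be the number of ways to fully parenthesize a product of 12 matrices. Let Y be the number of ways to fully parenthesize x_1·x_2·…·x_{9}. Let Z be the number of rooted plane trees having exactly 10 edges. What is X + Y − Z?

43420

Parenthesizations of m factors correspond to full binary trees with m leaves, counted by C_{m−1}; m = 12 gives C_11. So X = C_11 = 58786.
Bracketing 9 factors into binary products is counted by C_{9−1} = C_8. So Y = C_8 = 1430.
Rooted ordered trees with n edges are counted by C_n; here n = 10. So Z = C_10 = 16796.
X + Y − Z = 58786 + 1430 − 16796 = 43420.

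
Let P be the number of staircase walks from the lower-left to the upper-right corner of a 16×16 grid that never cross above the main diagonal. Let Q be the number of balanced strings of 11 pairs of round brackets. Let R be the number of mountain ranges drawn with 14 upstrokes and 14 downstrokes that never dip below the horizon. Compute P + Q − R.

Monotone paths in an n×n grid that stay weakly below the diagonal are counted by C_n; here n = 16. So P = C_16 = 35357670.
A balanced arrangement of 11 bracket pairs is a Dyck word of semilength 11, so the count is C_11. So Q = C_11 = 58786.
Dyck paths of semilength n (length 2n) are counted by C_n; here n = 14. So R = C_14 = 2674440.
P + Q − R = 35357670 + 58786 − 2674440 = 32742016.

32742016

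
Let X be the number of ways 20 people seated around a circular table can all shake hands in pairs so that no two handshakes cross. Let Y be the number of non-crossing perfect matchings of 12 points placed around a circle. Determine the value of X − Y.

16664

Non-crossing handshake pairings of 2n people are counted by C_n; 20 people gives n = 10. So X = C_10 = 16796.
Non-crossing perfect matchings of 2n points on a circle are counted by C_n; with 12 points, n = 6. So Y = C_6 = 132.
X − Y = 16796 − 132 = 16664.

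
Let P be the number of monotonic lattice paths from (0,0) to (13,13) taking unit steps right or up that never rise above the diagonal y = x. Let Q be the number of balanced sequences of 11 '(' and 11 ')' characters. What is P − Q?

Monotone paths in an n×n grid that stay weakly below the diagonal are counted by C_n; here n = 13. So P = C_13 = 742900.
With 11 pairs the number of balanced bracket strings is the Catalan number C_11. So Q = C_11 = 58786.
P − Q = 742900 − 58786 = 684114.

684114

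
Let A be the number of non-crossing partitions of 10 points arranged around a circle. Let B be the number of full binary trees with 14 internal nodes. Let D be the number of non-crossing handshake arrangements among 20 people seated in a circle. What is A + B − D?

The non-crossing partitions of [10] form a lattice of size C_10. So A = C_10 = 16796.
The number of full binary trees on 14 internal nodes is the Catalan number C_14. So B = C_14 = 2674440.
Non-crossing handshake pairings of 2n people are counted by C_n; 20 people gives n = 10. So D = C_10 = 16796.
A + B − D = 16796 + 2674440 − 16796 = 2674440.

2674440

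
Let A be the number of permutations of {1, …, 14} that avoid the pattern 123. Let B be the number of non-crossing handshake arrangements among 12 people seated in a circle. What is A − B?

2674308

For any fixed pattern of length 3, the pattern-avoiding permutations of [14] number C_14. So A = C_14 = 2674440.
Non-crossing handshake pairings of 2n people are counted by C_n; 12 people gives n = 6. So B = C_6 = 132.
A − B = 2674440 − 132 = 2674308.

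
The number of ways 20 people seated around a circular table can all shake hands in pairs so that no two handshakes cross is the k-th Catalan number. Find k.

Non-crossing handshake pairings of 2n people are counted by C_n; 20 people gives n = 10.

10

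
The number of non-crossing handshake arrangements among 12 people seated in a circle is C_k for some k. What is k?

6

With 12 = 2·6 people, non-crossing handshake pairings are non-crossing perfect matchings on a circle, counted by C_6.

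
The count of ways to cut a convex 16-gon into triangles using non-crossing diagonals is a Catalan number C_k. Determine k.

14

A convex 16-gon is triangulated into 14 triangles, and the number of such triangulations is the Catalan number C_{16−2} = C_14.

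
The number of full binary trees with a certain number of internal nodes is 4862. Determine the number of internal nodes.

9

Full binary trees with n internal nodes are counted by C_n, and C_9 = 4862.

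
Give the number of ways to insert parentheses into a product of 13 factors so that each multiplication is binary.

208012

Parenthesizations of m factors correspond to full binary trees with m leaves, counted by C_{m−1}; m = 13 gives C_12.
C_12 = 208012.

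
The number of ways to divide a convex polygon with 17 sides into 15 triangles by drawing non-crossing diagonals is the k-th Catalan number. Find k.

15

The number of triangulations of a 17-gon is the Catalan number C_15 (index = sides − 2).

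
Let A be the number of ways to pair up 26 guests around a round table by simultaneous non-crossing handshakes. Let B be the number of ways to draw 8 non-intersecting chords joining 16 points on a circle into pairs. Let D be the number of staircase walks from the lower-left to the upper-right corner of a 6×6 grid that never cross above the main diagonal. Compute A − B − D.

741338

With 26 = 2·13 people, non-crossing handshake pairings are non-crossing perfect matchings on a circle, counted by C_13. So A = C_13 = 742900.
Pairing 16 circle points by 8 non-crossing chords gives C_8 matchings. So B = C_8 = 1430.
Monotone paths in an n×n grid that stay weakly below the diagonal are counted by C_n; here n = 6. So D = C_6 = 132.
A − B − D = 742900 − 1430 − 132 = 741338.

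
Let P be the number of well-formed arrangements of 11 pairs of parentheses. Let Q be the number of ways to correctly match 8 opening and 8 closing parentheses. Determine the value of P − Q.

With 11 pairs the number of balanced bracket strings is the Catalan number C_11. So P = C_11 = 58786.
With 8 pairs the number of balanced bracket strings is the Catalan number C_8. So Q = C_8 = 1430.
P − Q = 58786 − 1430 = 57356.

57356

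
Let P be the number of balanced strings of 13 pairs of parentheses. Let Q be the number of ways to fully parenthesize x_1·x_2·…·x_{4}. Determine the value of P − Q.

742895

With 13 pairs the number of balanced bracket strings is the Catalan number C_13. So P = C_13 = 742900.
Bracketing 4 factors into binary products is counted by C_{4−1} = C_3. So Q = C_3 = 5.
P − Q = 742900 − 5 = 742895.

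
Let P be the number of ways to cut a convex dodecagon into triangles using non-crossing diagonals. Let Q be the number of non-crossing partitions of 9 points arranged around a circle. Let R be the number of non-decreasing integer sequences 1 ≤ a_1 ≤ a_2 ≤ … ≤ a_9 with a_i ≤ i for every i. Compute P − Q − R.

A convex 12-gon is triangulated into 10 triangles, and the number of such triangulations is the Catalan number C_{12−2} = C_10. So P = C_10 = 16796.
Non-crossing partitions of an n-element set are counted by C_n; here n = 9. So Q = C_9 = 4862.
Such sub-staircase sequences of length n are counted by C_n; here n = 9. So R = C_9 = 4862.
P − Q − R = 16796 − 4862 − 4862 = 7072.

7072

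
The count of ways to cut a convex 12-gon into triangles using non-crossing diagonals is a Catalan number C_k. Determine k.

10

The number of triangulations of a 12-gon is the Catalan number C_10 (index = sides − 2).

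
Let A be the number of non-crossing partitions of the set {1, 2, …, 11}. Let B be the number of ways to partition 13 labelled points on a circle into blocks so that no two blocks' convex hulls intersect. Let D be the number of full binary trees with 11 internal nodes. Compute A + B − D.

The non-crossing partitions of [11] form a lattice of size C_11. So A = C_11 = 58786.
The non-crossing partitions of [13] form a lattice of size C_13. So B = C_13 = 742900.
Full binary trees with n internal nodes are counted by C_n; here n = 11. So D = C_11 = 58786.
A + B − D = 58786 + 742900 − 58786 = 742900.

742900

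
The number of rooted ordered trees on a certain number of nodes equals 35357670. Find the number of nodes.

Rooted ordered trees on m nodes are counted by C_{m−1}. Since C_16 = 35357670, the index is 16.
So the index is 16, and the number of nodes is 16 + 1 = 17.

17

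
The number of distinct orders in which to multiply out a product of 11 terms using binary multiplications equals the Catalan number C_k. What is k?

10

Ways to associate a product of 11 factors correspond to binary trees on 11 leaves, so the count is C_10.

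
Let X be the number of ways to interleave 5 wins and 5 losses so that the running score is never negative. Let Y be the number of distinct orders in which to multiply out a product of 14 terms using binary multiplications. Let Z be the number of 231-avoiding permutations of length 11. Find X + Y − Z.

Reading a vote for the leader as '(' and for the other as ')' turns such a sequence into a balanced string of 5 pairs, so the count is C_5. So X = C_5 = 42.
Parenthesizations of m factors correspond to full binary trees with m leaves, counted by C_{m−1}; m = 14 gives C_13. So Y = C_13 = 742900.
For any fixed pattern of length 3, the pattern-avoiding permutations of [11] number C_11. So Z = C_11 = 58786.
X + Y − Z = 42 + 742900 − 58786 = 684156.

684156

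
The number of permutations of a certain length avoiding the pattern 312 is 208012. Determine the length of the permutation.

12

Permutations of [n] avoiding a fixed length-3 pattern are counted by C_n, and C_12 = 208012.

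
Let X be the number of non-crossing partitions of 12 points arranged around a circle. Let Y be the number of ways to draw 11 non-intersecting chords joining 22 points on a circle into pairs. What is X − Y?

Non-crossing partitions of an n-element set are counted by C_n; here n = 12. So X = C_12 = 208012.
Non-crossing perfect matchings of 2n points on a circle are counted by C_n; with 22 points, n = 11. So Y = C_11 = 58786.
X − Y = 208012 − 58786 = 149226.

149226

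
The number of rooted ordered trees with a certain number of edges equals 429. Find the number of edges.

7

Rooted ordered trees with n edges are counted by C_n. Since C_7 = 429, the index is 7.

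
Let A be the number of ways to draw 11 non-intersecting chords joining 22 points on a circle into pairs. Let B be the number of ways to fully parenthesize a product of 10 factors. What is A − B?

Non-crossing perfect matchings of 2n points on a circle are counted by C_n; with 22 points, n = 11. So A = C_11 = 58786.
Parenthesizations of m factors correspond to full binary trees with m leaves, counted by C_{m−1}; m = 10 gives C_9. So B = C_9 = 4862.
A − B = 58786 − 4862 = 53924.

53924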